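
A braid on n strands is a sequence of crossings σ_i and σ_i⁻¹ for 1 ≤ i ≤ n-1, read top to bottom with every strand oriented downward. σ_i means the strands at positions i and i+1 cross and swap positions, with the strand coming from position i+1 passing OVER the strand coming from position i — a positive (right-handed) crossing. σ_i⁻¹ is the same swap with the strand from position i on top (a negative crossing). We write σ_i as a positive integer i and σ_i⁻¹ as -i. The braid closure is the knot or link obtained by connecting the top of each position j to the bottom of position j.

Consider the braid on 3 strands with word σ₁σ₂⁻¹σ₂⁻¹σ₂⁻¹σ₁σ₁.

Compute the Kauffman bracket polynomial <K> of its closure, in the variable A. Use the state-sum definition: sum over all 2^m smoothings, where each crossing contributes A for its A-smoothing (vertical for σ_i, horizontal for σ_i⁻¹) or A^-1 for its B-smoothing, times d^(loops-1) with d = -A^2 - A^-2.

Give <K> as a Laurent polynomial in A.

Braid: s1 s2^-1 s2^-1 s2^-1 s1 s1 on 3 strands, 6 crossings.
Writhe w = (#positive) - (#negative) = 3 - 3 = 0.
Computing the Kauffman bracket via state sum. There are 2^6 = 64 states.
Smooth each crossing (0=||, 1=⌣⌢); contribution A^(Σ sign_k(1-2s_k)) * d^(L-1).
Tabulate the states by total A-exponent and number of loops L (A-exp: L × count):
  A^6: L=4 ×1
  A^4: L=3 ×6
  A^2: L=2 ×12, L=4 ×3
  A^0: L=1 ×9, L=3 ×10, L=5 ×1
  A^-2: L=2 ×12, L=4 ×3
  A^-4: L=3 ×6
  A^-6: L=4 ×1
Each group contributes A^e * Σ count * d^(L-1):
Powers of d = -A^2 - A^-2: d^2 = A^4 + 2 + A^-4; d^3 = -A^6 - 3*A^2 - 3*A^-2 - A^-6; d^4 = A^8 + 4*A^4 + 6 + 4*A^-4 + A^-8.
  A^6 * (d^3) = -A^12 - 3*A^8 - 3*A^4 - 1
  A^4 * (6*d^2) = 6*A^8 + 12*A^4 + 6
  A^2 * (12*d + 3*d^3) = -3*A^8 - 21*A^4 - 21 - 3*A^-4
  A^0 * (9 + 10*d^2 + d^4) = A^8 + 14*A^4 + 35 + 14*A^-4 + A^-8
  A^-2 * (12*d + 3*d^3) = -3*A^4 - 21 - 21*A^-4 - 3*A^-8
  A^-4 * (6*d^2) = 6 + 12*A^-4 + 6*A^-8
  A^-6 * (d^3) = -1 - 3*A^-4 - 3*A^-8 - A^-12
Summing the groups: <K> = -A^12 + A^8 - A^4 + 3 - A^-4 + A^-8 - A^-12

Answer: -A^12 + A^8 - A^4 + 3 - A^-4 + A^-8 - A^-12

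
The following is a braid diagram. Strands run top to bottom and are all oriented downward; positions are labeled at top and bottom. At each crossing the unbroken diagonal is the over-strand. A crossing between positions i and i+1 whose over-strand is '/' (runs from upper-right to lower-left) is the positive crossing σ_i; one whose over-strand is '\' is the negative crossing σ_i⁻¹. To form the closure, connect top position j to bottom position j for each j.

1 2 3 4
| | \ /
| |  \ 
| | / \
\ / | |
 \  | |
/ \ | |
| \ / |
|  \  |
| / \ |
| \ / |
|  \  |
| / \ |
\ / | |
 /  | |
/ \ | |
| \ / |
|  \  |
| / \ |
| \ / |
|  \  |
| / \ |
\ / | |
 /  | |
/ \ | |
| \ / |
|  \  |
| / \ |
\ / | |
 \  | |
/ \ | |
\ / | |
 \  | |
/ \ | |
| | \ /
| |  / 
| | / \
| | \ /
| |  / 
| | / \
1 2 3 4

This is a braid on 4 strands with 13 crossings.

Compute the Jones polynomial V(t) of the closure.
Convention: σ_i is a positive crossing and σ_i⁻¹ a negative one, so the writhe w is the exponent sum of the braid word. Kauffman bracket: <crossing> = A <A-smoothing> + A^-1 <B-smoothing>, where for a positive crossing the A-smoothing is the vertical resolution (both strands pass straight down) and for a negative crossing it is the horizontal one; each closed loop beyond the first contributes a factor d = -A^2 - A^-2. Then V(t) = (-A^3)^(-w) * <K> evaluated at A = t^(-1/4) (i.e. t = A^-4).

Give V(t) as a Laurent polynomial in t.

2*t^-2 - 3*t^-3 + 6*t^-4 - 7*t^-5 + 7*t^-6 - 7*t^-7 + 5*t^-8 - 3*t^-9 + t^-10

Derivation:
Reading the diagram top to bottom ('/'-over between positions i,i+1 = s_i, '\'-over = s_i^-1): braid word = s3^-1 s1^-1 s2^-1 s2^-1 s1 s2^-1 s2^-1 s1 s2^-1 s1^-1 s1^-1 s3 s3.
The presented braid s3^-1 s1^-1 s2^-1 s2^-1 s1 s2^-1 s2^-1 s1 s2^-1 s1^-1 s1^-1 s3 s3 on 4 strands reduces by inverse Markov moves (closure unchanged at each step):
  Deconjugate: the word is γ·β·γ⁻¹ with γ = s3^-1 (prefix) and γ⁻¹ = s3 (suffix); strip both.
  Destabilize: the word has the form β·s3 where s3 occurs only as the final letter (β ∈ B_3); drop it and the last strand → 3 strands.
Reduced to β = s1^-1 s2^-1 s2^-1 s1 s2^-1 s2^-1 s1 s2^-1 s1^-1 s1^-1 on 3 strands, 10 crossings.
Compute on β:
Braid: s1^-1 s2^-1 s2^-1 s1 s2^-1 s2^-1 s1 s2^-1 s1^-1 s1^-1 on 3 strands, 10 crossings.
Writhe w = (#positive) - (#negative) = 2 - 8 = -6.
Computing the Kauffman bracket via state sum. There are 2^10 = 1024 states.
For each crossing: s=0 is the vertical smoothing, s=1 horizontal. Crossing k contributes A^(sign_k * (1 - 2*s_k)); loop factor d = -A^2 - A^-2.
Tabulate the states by total A-exponent and number of loops L (A-exp: L × count):
  A^10: L=7 ×1
  A^8: L=6 ×10
  A^6: L=5 ×44, L=7 ×1
  A^4: L=4 ×110, L=6 ×10
  A^2: L=3 ×166, L=5 ×44
  A^0: L=2 ×144, L=4 ×106, L=6 ×2
  A^-2: L=1 ×57, L=3 ×140, L=5 ×13
  A^-4: L=2 ×91, L=4 ×28, L=6 ×1
  A^-6: L=1 ×16, L=3 ×26, L=5 ×3
  A^-8: L=2 ×7, L=4 ×3
  A^-10: L=3 ×1
Each group contributes A^e * Σ count * d^(L-1):
Powers of d = -A^2 - A^-2: d^2 = A^4 + 2 + A^-4; d^3 = -A^6 - 3*A^2 - 3*A^-2 - A^-6; d^4 = A^8 + 4*A^4 + 6 + 4*A^-4 + A^-8; d^5 = -A^10 - 5*A^6 - 10*A^2 - 10*A^-2 - 5*A^-6 - A^-10; d^6 = A^12 + 6*A^8 + 15*A^4 + 20 + 15*A^-4 + 6*A^-8 + A^-12.
  A^10 * (d^6) = A^22 + 6*A^18 + 15*A^14 + 20*A^10 + 15*A^6 + 6*A^2 + A^-2
  A^8 * (10*d^5) = -10*A^18 - 50*A^14 - 100*A^10 - 100*A^6 - 50*A^2 - 10*A^-2
  A^6 * (44*d^4 + d^6) = A^18 + 50*A^14 + 191*A^10 + 284*A^6 + 191*A^2 + 50*A^-2 + A^-6
  A^4 * (110*d^3 + 10*d^5) = -10*A^14 - 160*A^10 - 430*A^6 - 430*A^2 - 160*A^-2 - 10*A^-6
  A^2 * (166*d^2 + 44*d^4) = 44*A^10 + 342*A^6 + 596*A^2 + 342*A^-2 + 44*A^-6
  A^0 * (144*d + 106*d^3 + 2*d^5) = -2*A^10 - 116*A^6 - 482*A^2 - 482*A^-2 - 116*A^-6 - 2*A^-10
  A^-2 * (57 + 140*d^2 + 13*d^4) = 13*A^6 + 192*A^2 + 415*A^-2 + 192*A^-6 + 13*A^-10
  A^-4 * (91*d + 28*d^3 + d^5) = -A^6 - 33*A^2 - 185*A^-2 - 185*A^-6 - 33*A^-10 - A^-14
  A^-6 * (16 + 26*d^2 + 3*d^4) = 3*A^2 + 38*A^-2 + 86*A^-6 + 38*A^-10 + 3*A^-14
  A^-8 * (7*d + 3*d^3) = -3*A^-2 - 16*A^-6 - 16*A^-10 - 3*A^-14
  A^-10 * (d^2) = A^-6 + 2*A^-10 + A^-14
Summing the groups: <K> = A^22 - 3*A^18 + 5*A^14 - 7*A^10 + 7*A^6 - 7*A^2 + 6*A^-2 - 3*A^-6 + 2*A^-10
Normalise by the writhe: (-A^3)^(-w) = (-A^3)^(6) = A^18, so f(A) = A^18 * <K> = A^40 - 3*A^36 + 5*A^32 - 7*A^28 + 7*A^24 - 7*A^20 + 6*A^16 - 3*A^12 + 2*A^8.
Substitute A = t^(-1/4), i.e. A^e → t^(-e/4): V(t) = 2*t^-2 - 3*t^-3 + 6*t^-4 - 7*t^-5 + 7*t^-6 - 7*t^-7 + 5*t^-8 - 3*t^-9 + t^-10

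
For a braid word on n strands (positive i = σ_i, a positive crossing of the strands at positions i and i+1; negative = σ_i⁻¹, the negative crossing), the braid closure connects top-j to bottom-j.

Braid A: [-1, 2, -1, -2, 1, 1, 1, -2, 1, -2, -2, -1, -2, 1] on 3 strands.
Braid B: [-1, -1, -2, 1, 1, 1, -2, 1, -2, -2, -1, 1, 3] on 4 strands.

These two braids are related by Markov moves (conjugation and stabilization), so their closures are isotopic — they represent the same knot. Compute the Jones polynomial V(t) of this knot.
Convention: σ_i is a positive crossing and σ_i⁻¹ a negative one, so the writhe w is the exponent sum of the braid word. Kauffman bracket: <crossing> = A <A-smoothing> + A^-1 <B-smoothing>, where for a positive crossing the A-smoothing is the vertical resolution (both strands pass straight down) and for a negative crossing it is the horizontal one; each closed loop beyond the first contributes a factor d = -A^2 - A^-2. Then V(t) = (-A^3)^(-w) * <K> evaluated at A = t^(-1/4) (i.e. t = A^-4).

Markov-equivalent braids have isotopic closures, hence identical knot invariants. Strip the Markov moves from each word to reach a common short braid β, then compute V(t) once on β.
Braid A: s1^-1 s2 s1^-1 s2^-1 s1 s1 s1 s2^-1 s1 s2^-1 s2^-1 s1^-1 s2^-1 s1 on 3 strands reduces by inverse Markov moves (closure unchanged at each step):
  Deconjugate: the word is γ·β·γ⁻¹ with γ = s1^-1 s2 (prefix) and γ⁻¹ = s2^-1 s1 (suffix); strip both.
Reduced to β = s1^-1 s2^-1 s1 s1 s1 s2^-1 s1 s2^-1 s2^-1 s1^-1 on 3 strands, 10 crossings.
Braid B: s1^-1 s1^-1 s2^-1 s1 s1 s1 s2^-1 s1 s2^-1 s2^-1 s1^-1 s1 s3 on 4 strands reduces by inverse Markov moves (closure unchanged at each step):
  Destabilize: the word has the form β·s3 where s3 occurs only as the final letter (β ∈ B_3); drop it and the last strand → 3 strands.
  Deconjugate: the word is γ·β·γ⁻¹ with γ = s1^-1 (prefix) and γ⁻¹ = s1 (suffix); strip both.
Reduced to β = s1^-1 s2^-1 s1 s1 s1 s2^-1 s1 s2^-1 s2^-1 s1^-1 on 3 strands, 10 crossings.
Both give the same β = s1^-1 s2^-1 s1 s1 s1 s2^-1 s1 s2^-1 s2^-1 s1^-1 on 3 strands, so one state sum suffices:
Braid: s1^-1 s2^-1 s1 s1 s1 s2^-1 s1 s2^-1 s2^-1 s1^-1 on 3 strands, 10 crossings.
Writhe w = (#positive) - (#negative) = 4 - 6 = -2.
State-sum expansion of <K>. There are 2^10 = 1024 states.
Each crossing splits two ways (0=vertical, 1=horizontal). The state's weight is A^(#A-smoothings - #B-smoothings) * d^(loops - 1).
Tabulate the states by total A-exponent and number of loops L (A-exp: L × count):
  A^10: L=5 ×1
  A^8: L=4 ×10
  A^6: L=3 ×38, L=5 ×7
  A^4: L=2 ×67, L=4 ×49, L=6 ×4
  A^2: L=1 ×46, L=3 ×130, L=5 ×33, L=7 ×1
  A^0: L=2 ×131, L=4 ×110, L=6 ×11
  A^-2: L=1 ×25, L=3 ×133, L=5 ×51, L=7 ×1
  A^-4: L=2 ×37, L=4 ×72, L=6 ×11
  A^-6: L=3 ×25, L=5 ×19, L=7 ×1
  A^-8: L=4 ×8, L=6 ×2
  A^-10: L=5 ×1
Each group contributes A^e * Σ count * d^(L-1):
Powers of d = -A^2 - A^-2: d^2 = A^4 + 2 + A^-4; d^3 = -A^6 - 3*A^2 - 3*A^-2 - A^-6; d^4 = A^8 + 4*A^4 + 6 + 4*A^-4 + A^-8; d^5 = -A^10 - 5*A^6 - 10*A^2 - 10*A^-2 - 5*A^-6 - A^-10; d^6 = A^12 + 6*A^8 + 15*A^4 + 20 + 15*A^-4 + 6*A^-8 + A^-12.
  A^10 * (d^4) = A^18 + 4*A^14 + 6*A^10 + 4*A^6 + A^2
  A^8 * (10*d^3) = -10*A^14 - 30*A^10 - 30*A^6 - 10*A^2
  A^6 * (38*d^2 + 7*d^4) = 7*A^14 + 66*A^10 + 118*A^6 + 66*A^2 + 7*A^-2
  A^4 * (67*d + 49*d^3 + 4*d^5) = -4*A^14 - 69*A^10 - 254*A^6 - 254*A^2 - 69*A^-2 - 4*A^-6
  A^2 * (46 + 130*d^2 + 33*d^4 + d^6) = A^14 + 39*A^10 + 277*A^6 + 524*A^2 + 277*A^-2 + 39*A^-6 + A^-10
  A^0 * (131*d + 110*d^3 + 11*d^5) = -11*A^10 - 165*A^6 - 571*A^2 - 571*A^-2 - 165*A^-6 - 11*A^-10
  A^-2 * (25 + 133*d^2 + 51*d^4 + d^6) = A^10 + 57*A^6 + 352*A^2 + 617*A^-2 + 352*A^-6 + 57*A^-10 + A^-14
  A^-4 * (37*d + 72*d^3 + 11*d^5) = -11*A^6 - 127*A^2 - 363*A^-2 - 363*A^-6 - 127*A^-10 - 11*A^-14
  A^-6 * (25*d^2 + 19*d^4 + d^6) = A^6 + 25*A^2 + 116*A^-2 + 184*A^-6 + 116*A^-10 + 25*A^-14 + A^-18
  A^-8 * (8*d^3 + 2*d^5) = -2*A^2 - 18*A^-2 - 44*A^-6 - 44*A^-10 - 18*A^-14 - 2*A^-18
  A^-10 * (d^4) = A^-2 + 4*A^-6 + 6*A^-10 + 4*A^-14 + A^-18
Summing the groups: <K> = A^18 - 2*A^14 + 2*A^10 - 3*A^6 + 4*A^2 - 3*A^-2 + 3*A^-6 - 2*A^-10 + A^-14
Normalise by the writhe: (-A^3)^(-w) = (-A^3)^(2) = A^6, so f(A) = A^6 * <K> = A^24 - 2*A^20 + 2*A^16 - 3*A^12 + 4*A^8 - 3*A^4 + 3 - 2*A^-4 + A^-8.
Substitute A = t^(-1/4), i.e. A^e → t^(-e/4): V(t) = t^2 - 2*t + 3 - 3*t^-1 + 4*t^-2 - 3*t^-3 + 2*t^-4 - 2*t^-5 + t^-6

Answer: t^2 - 2*t + 3 - 3*t^-1 + 4*t^-2 - 3*t^-3 + 2*t^-4 - 2*t^-5 + t^-6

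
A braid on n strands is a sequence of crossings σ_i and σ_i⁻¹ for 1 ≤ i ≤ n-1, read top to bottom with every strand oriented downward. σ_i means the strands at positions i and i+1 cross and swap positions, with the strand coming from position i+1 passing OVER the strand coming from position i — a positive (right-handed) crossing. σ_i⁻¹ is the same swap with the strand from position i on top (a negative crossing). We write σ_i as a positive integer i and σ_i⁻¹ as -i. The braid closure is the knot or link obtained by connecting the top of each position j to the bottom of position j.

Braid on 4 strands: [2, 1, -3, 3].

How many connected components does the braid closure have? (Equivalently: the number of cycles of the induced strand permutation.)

2

Derivation:
Track the strand permutation on 4 strands, starting from identity.
  step 1: s2 swaps positions 2,3 -> [1 3 2 4]
  step 2: s1 swaps positions 1,2 -> [3 1 2 4]
  step 3: s3^-1 swaps positions 3,4 -> [3 1 4 2]
  step 4: s3 swaps positions 3,4 -> [3 1 2 4]
Final permutation (position -> original strand): [3 1 2 4]
Closure components = cycle count of this permutation = 2.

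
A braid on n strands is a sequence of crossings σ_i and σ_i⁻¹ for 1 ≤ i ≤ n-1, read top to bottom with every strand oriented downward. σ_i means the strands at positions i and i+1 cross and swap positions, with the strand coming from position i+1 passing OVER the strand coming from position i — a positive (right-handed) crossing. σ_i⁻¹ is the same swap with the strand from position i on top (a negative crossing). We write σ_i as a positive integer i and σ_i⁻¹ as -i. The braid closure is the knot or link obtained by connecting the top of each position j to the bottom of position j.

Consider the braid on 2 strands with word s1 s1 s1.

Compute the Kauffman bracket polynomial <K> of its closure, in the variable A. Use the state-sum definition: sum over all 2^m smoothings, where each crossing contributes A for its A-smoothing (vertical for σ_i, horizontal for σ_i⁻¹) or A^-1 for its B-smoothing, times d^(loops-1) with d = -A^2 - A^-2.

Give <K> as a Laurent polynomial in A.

-A^5 - A^-3 + A^-7

Derivation:
Braid: s1 s1 s1 on 2 strands, 3 crossings.
Writhe w = (#positive) - (#negative) = 3 - 0 = 3.
Enumerate smoothing states for the bracket polynomial. There are 2^3 = 8 states.
For each crossing: s=0 is the vertical smoothing, s=1 horizontal. Crossing k contributes A^(sign_k * (1 - 2*s_k)); loop factor d = -A^2 - A^-2.
  state 000: A-exp=+3, loops=2, term = A^3 * d^1
  state 001: A-exp=+1, loops=1, term = A^1 * d^0
  state 010: A-exp=+1, loops=1, term = A^1 * d^0
  state 011: A-exp=-1, loops=2, term = A^-1 * d^1
  state 100: A-exp=+1, loops=1, term = A^1 * d^0
  state 101: A-exp=-1, loops=2, term = A^-1 * d^1
  state 110: A-exp=-1, loops=2, term = A^-1 * d^1
  state 111: A-exp=-3, loops=3, term = A^-3 * d^2
Collect the terms by A-exponent (count of states per loop number):
Powers of d = -A^2 - A^-2: d^2 = A^4 + 2 + A^-4.
  A^3 * (d) = -A^5 - A
  A^1 * (3) = 3*A
  A^-1 * (3*d) = -3*A - 3*A^-3
  A^-3 * (d^2) = A + 2*A^-3 + A^-7
Summing the groups: <K> = -A^5 - A^-3 + A^-7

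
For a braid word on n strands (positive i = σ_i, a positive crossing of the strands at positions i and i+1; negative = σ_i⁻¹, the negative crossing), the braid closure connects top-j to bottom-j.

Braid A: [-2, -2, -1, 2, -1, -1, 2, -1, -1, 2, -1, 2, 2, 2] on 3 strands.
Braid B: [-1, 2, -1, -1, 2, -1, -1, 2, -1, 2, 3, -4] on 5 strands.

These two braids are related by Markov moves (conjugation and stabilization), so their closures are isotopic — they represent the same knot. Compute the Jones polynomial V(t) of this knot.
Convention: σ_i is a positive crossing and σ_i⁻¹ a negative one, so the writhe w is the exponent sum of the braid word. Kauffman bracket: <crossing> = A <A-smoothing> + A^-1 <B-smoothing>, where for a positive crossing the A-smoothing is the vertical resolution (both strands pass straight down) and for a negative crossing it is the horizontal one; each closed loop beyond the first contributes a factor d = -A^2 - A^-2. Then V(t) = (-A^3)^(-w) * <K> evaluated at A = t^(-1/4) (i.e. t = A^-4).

t^3 - 4*t^2 + 8*t - 11 + 15*t^-1 - 16*t^-2 + 15*t^-3 - 12*t^-4 + 8*t^-5 - 4*t^-6 + t^-7

Derivation:
Markov-equivalent braids have isotopic closures, hence identical knot invariants. Strip the Markov moves from each word to reach a common short braid β, then compute V(t) once on β.
Braid A: s2^-1 s2^-1 s1^-1 s2 s1^-1 s1^-1 s2 s1^-1 s1^-1 s2 s1^-1 s2 s2 s2 on 3 strands reduces by inverse Markov moves (closure unchanged at each step):
  Deconjugate: the word is γ·β·γ⁻¹ with γ = s2^-1 s2^-1 (prefix) and γ⁻¹ = s2 s2 (suffix); strip both.
Reduced to β = s1^-1 s2 s1^-1 s1^-1 s2 s1^-1 s1^-1 s2 s1^-1 s2 on 3 strands, 10 crossings.
Braid B: s1^-1 s2 s1^-1 s1^-1 s2 s1^-1 s1^-1 s2 s1^-1 s2 s3 s4^-1 on 5 strands reduces by inverse Markov moves (closure unchanged at each step):
  Destabilize: the word has the form β·s4^-1 where s4^-1 occurs only as the final letter (β ∈ B_4); drop it and the last strand → 4 strands.
  Destabilize: the word has the form β·s3 where s3 occurs only as the final letter (β ∈ B_3); drop it and the last strand → 3 strands.
Reduced to β = s1^-1 s2 s1^-1 s1^-1 s2 s1^-1 s1^-1 s2 s1^-1 s2 on 3 strands, 10 crossings.
Both give the same β = s1^-1 s2 s1^-1 s1^-1 s2 s1^-1 s1^-1 s2 s1^-1 s2 on 3 strands, so one state sum suffices:
Braid: s1^-1 s2 s1^-1 s1^-1 s2 s1^-1 s1^-1 s2 s1^-1 s2 on 3 strands, 10 crossings.
Writhe w = (#positive) - (#negative) = 4 - 6 = -2.
Enumerate smoothing states for the bracket polynomial. There are 2^10 = 1024 states.
For each crossing: s=0 is the vertical smoothing, s=1 horizontal. Crossing k contributes A^(sign_k * (1 - 2*s_k)); loop factor d = -A^2 - A^-2.
Tabulate the states by total A-exponent and number of loops L (A-exp: L × count):
  A^10: L=7 ×1
  A^8: L=6 ×10
  A^6: L=5 ×45
  A^4: L=4 ×118, L=6 ×2
  A^2: L=3 ×193, L=5 ×17
  A^0: L=2 ×192, L=4 ×59, L=6 ×1
  A^-2: L=1 ×95, L=3 ×108, L=5 ×7
  A^-4: L=2 ×95, L=4 ×25
  A^-6: L=3 ×43, L=5 ×2
  A^-8: L=4 ×10
  A^-10: L=5 ×1
Each group contributes A^e * Σ count * d^(L-1):
Powers of d = -A^2 - A^-2: d^2 = A^4 + 2 + A^-4; d^3 = -A^6 - 3*A^2 - 3*A^-2 - A^-6; d^4 = A^8 + 4*A^4 + 6 + 4*A^-4 + A^-8; d^5 = -A^10 - 5*A^6 - 10*A^2 - 10*A^-2 - 5*A^-6 - A^-10; d^6 = A^12 + 6*A^8 + 15*A^4 + 20 + 15*A^-4 + 6*A^-8 + A^-12.
  A^10 * (d^6) = A^22 + 6*A^18 + 15*A^14 + 20*A^10 + 15*A^6 + 6*A^2 + A^-2
  A^8 * (10*d^5) = -10*A^18 - 50*A^14 - 100*A^10 - 100*A^6 - 50*A^2 - 10*A^-2
  A^6 * (45*d^4) = 45*A^14 + 180*A^10 + 270*A^6 + 180*A^2 + 45*A^-2
  A^4 * (118*d^3 + 2*d^5) = -2*A^14 - 128*A^10 - 374*A^6 - 374*A^2 - 128*A^-2 - 2*A^-6
  A^2 * (193*d^2 + 17*d^4) = 17*A^10 + 261*A^6 + 488*A^2 + 261*A^-2 + 17*A^-6
  A^0 * (192*d + 59*d^3 + d^5) = -A^10 - 64*A^6 - 379*A^2 - 379*A^-2 - 64*A^-6 - A^-10
  A^-2 * (95 + 108*d^2 + 7*d^4) = 7*A^6 + 136*A^2 + 353*A^-2 + 136*A^-6 + 7*A^-10
  A^-4 * (95*d + 25*d^3) = -25*A^2 - 170*A^-2 - 170*A^-6 - 25*A^-10
  A^-6 * (43*d^2 + 2*d^4) = 2*A^2 + 51*A^-2 + 98*A^-6 + 51*A^-10 + 2*A^-14
  A^-8 * (10*d^3) = -10*A^-2 - 30*A^-6 - 30*A^-10 - 10*A^-14
  A^-10 * (d^4) = A^-2 + 4*A^-6 + 6*A^-10 + 4*A^-14 + A^-18
Summing the groups: <K> = A^22 - 4*A^18 + 8*A^14 - 12*A^10 + 15*A^6 - 16*A^2 + 15*A^-2 - 11*A^-6 + 8*A^-10 - 4*A^-14 + A^-18
Normalise by the writhe: (-A^3)^(-w) = (-A^3)^(2) = A^6, so f(A) = A^6 * <K> = A^28 - 4*A^24 + 8*A^20 - 12*A^16 + 15*A^12 - 16*A^8 + 15*A^4 - 11 + 8*A^-4 - 4*A^-8 + A^-12.
Substitute A = t^(-1/4), i.e. A^e → t^(-e/4): V(t) = t^3 - 4*t^2 + 8*t - 11 + 15*t^-1 - 16*t^-2 + 15*t^-3 - 12*t^-4 + 8*t^-5 - 4*t^-6 + t^-7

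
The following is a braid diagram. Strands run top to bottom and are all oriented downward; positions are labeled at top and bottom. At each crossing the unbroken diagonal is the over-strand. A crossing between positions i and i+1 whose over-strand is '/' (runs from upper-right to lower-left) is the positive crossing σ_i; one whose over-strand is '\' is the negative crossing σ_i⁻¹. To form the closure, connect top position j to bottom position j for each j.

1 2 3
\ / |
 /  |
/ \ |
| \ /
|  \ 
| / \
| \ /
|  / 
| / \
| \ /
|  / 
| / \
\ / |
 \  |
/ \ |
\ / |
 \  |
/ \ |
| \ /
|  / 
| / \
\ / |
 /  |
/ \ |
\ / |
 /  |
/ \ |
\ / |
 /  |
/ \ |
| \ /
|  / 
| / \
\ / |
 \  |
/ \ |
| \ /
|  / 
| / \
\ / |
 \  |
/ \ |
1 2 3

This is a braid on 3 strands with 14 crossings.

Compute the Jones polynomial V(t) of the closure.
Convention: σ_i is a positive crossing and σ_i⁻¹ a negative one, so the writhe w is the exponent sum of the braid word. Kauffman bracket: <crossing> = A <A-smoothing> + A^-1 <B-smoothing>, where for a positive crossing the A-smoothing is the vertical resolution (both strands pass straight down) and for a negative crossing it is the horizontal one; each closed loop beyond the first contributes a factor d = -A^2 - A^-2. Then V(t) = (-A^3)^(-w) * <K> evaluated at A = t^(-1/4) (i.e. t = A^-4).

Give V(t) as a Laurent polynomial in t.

-t^8 + 2*t^7 - 4*t^6 + 5*t^5 - 5*t^4 + 6*t^3 - 4*t^2 + 3*t - 1

Derivation:
Reading the diagram top to bottom ('/'-over between positions i,i+1 = s_i, '\'-over = s_i^-1): braid word = s1 s2^-1 s2 s2 s1^-1 s1^-1 s2 s1 s1 s1 s2 s1^-1 s2 s1^-1.
The presented braid s1 s2^-1 s2 s2 s1^-1 s1^-1 s2 s1 s1 s1 s2 s1^-1 s2 s1^-1 on 3 strands reduces by inverse Markov moves (closure unchanged at each step):
  Deconjugate: the word is γ·β·γ⁻¹ with γ = s1 s2^-1 (prefix) and γ⁻¹ = s2 s1^-1 (suffix); strip both.
Reduced to β = s2 s2 s1^-1 s1^-1 s2 s1 s1 s1 s2 s1^-1 on 3 strands, 10 crossings.
Compute on β:
Braid: s2 s2 s1^-1 s1^-1 s2 s1 s1 s1 s2 s1^-1 on 3 strands, 10 crossings.
Writhe w = (#positive) - (#negative) = 7 - 3 = 4.
Computing the Kauffman bracket via state sum. There are 2^10 = 1024 states.
Each crossing splits two ways (0=vertical, 1=horizontal). The state's weight is A^(#A-smoothings - #B-smoothings) * d^(loops - 1).
Tabulate the states by total A-exponent and number of loops L (A-exp: L × count):
  A^10: L=4 ×1
  A^8: L=3 ×7, L=5 ×3
  A^6: L=2 ×19, L=4 ×23, L=6 ×3
  A^4: L=1 ×20, L=3 ×75, L=5 ×24, L=7 ×1
  A^2: L=2 ×114, L=4 ×86, L=6 ×10
  A^0: L=1 ×51, L=3 ×155, L=5 ×45, L=7 ×1
  A^-2: L=2 ×102, L=4 ×98, L=6 ×10
  A^-4: L=3 ×89, L=5 ×30, L=7 ×1
  A^-6: L=4 ×41, L=6 ×4
  A^-8: L=5 ×10
  A^-10: L=6 ×1
Each group contributes A^e * Σ count * d^(L-1):
Powers of d = -A^2 - A^-2: d^2 = A^4 + 2 + A^-4; d^3 = -A^6 - 3*A^2 - 3*A^-2 - A^-6; d^4 = A^8 + 4*A^4 + 6 + 4*A^-4 + A^-8; d^5 = -A^10 - 5*A^6 - 10*A^2 - 10*A^-2 - 5*A^-6 - A^-10; d^6 = A^12 + 6*A^8 + 15*A^4 + 20 + 15*A^-4 + 6*A^-8 + A^-12.
  A^10 * (d^3) = -A^16 - 3*A^12 - 3*A^8 - A^4
  A^8 * (7*d^2 + 3*d^4) = 3*A^16 + 19*A^12 + 32*A^8 + 19*A^4 + 3
  A^6 * (19*d + 23*d^3 + 3*d^5) = -3*A^16 - 38*A^12 - 118*A^8 - 118*A^4 - 38 - 3*A^-4
  A^4 * (20 + 75*d^2 + 24*d^4 + d^6) = A^16 + 30*A^12 + 186*A^8 + 334*A^4 + 186 + 30*A^-4 + A^-8
  A^2 * (114*d + 86*d^3 + 10*d^5) = -10*A^12 - 136*A^8 - 472*A^4 - 472 - 136*A^-4 - 10*A^-8
  A^0 * (51 + 155*d^2 + 45*d^4 + d^6) = A^12 + 51*A^8 + 350*A^4 + 651 + 350*A^-4 + 51*A^-8 + A^-12
  A^-2 * (102*d + 98*d^3 + 10*d^5) = -10*A^8 - 148*A^4 - 496 - 496*A^-4 - 148*A^-8 - 10*A^-12
  A^-4 * (89*d^2 + 30*d^4 + d^6) = A^8 + 36*A^4 + 224 + 378*A^-4 + 224*A^-8 + 36*A^-12 + A^-16
  A^-6 * (41*d^3 + 4*d^5) = -4*A^4 - 61 - 163*A^-4 - 163*A^-8 - 61*A^-12 - 4*A^-16
  A^-8 * (10*d^4) = 10 + 40*A^-4 + 60*A^-8 + 40*A^-12 + 10*A^-16
  A^-10 * (d^5) = -1 - 5*A^-4 - 10*A^-8 - 10*A^-12 - 5*A^-16 - A^-20
Summing the groups: <K> = -A^12 + 3*A^8 - 4*A^4 + 6 - 5*A^-4 + 5*A^-8 - 4*A^-12 + 2*A^-16 - A^-20
Normalise by the writhe: (-A^3)^(-w) = (-A^3)^(-4) = A^-12, so f(A) = A^-12 * <K> = -1 + 3*A^-4 - 4*A^-8 + 6*A^-12 - 5*A^-16 + 5*A^-20 - 4*A^-24 + 2*A^-28 - A^-32.
Substitute A = t^(-1/4), i.e. A^e → t^(-e/4): V(t) = -t^8 + 2*t^7 - 4*t^6 + 5*t^5 - 5*t^4 + 6*t^3 - 4*t^2 + 3*t - 1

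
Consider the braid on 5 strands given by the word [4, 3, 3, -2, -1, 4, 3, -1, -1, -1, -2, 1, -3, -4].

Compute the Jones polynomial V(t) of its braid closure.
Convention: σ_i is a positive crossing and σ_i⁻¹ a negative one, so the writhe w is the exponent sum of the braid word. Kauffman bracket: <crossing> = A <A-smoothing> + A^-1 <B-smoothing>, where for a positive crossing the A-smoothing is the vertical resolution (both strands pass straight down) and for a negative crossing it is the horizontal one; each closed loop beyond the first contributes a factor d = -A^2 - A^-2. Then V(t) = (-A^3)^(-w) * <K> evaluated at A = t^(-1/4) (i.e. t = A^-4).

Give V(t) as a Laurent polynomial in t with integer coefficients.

The presented braid s4 s3 s3 s2^-1 s1^-1 s4 s3 s1^-1 s1^-1 s1^-1 s2^-1 s1 s3^-1 s4^-1 on 5 strands reduces by inverse Markov moves (closure unchanged at each step):
  Deconjugate: the word is γ·β·γ⁻¹ with γ = s4 s3 (prefix) and γ⁻¹ = s3^-1 s4^-1 (suffix); strip both.
Reduced to β = s3 s2^-1 s1^-1 s4 s3 s1^-1 s1^-1 s1^-1 s2^-1 s1 on 5 strands, 10 crossings.
Compute on β:
Braid: s3 s2^-1 s1^-1 s4 s3 s1^-1 s1^-1 s1^-1 s2^-1 s1 on 5 strands, 10 crossings.
Writhe w = (#positive) - (#negative) = 4 - 6 = -2.
Enumerate smoothing states for the bracket polynomial. There are 2^10 = 1024 states.
Smooth each crossing (0=||, 1=⌣⌢); contribution A^(Σ sign_k(1-2s_k)) * d^(L-1).
Tabulate the states by total A-exponent and number of loops L (A-exp: L × count):
  A^10: L=7 ×1
  A^8: L=6 ×10
  A^6: L=5 ×42, L=7 ×3
  A^4: L=4 ×95, L=6 ×24, L=8 ×1
  A^2: L=3 ×124, L=5 ×76, L=7 ×10
  A^0: L=2 ×90, L=4 ×126, L=6 ×35, L=8 ×1
  A^-2: L=1 ×28, L=3 ×116, L=5 ×61, L=7 ×5
  A^-4: L=2 ×50, L=4 ×60, L=6 ×10
  A^-6: L=1 ×5, L=3 ×29, L=5 ×11
  A^-8: L=2 ×4, L=4 ×6
  A^-10: L=3 ×1
Each group contributes A^e * Σ count * d^(L-1):
Powers of d = -A^2 - A^-2: d^2 = A^4 + 2 + A^-4; d^3 = -A^6 - 3*A^2 - 3*A^-2 - A^-6; d^4 = A^8 + 4*A^4 + 6 + 4*A^-4 + A^-8; d^5 = -A^10 - 5*A^6 - 10*A^2 - 10*A^-2 - 5*A^-6 - A^-10; d^6 = A^12 + 6*A^8 + 15*A^4 + 20 + 15*A^-4 + 6*A^-8 + A^-12; d^7 = -A^14 - 7*A^10 - 21*A^6 - 35*A^2 - 35*A^-2 - 21*A^-6 - 7*A^-10 - A^-14.
  A^10 * (d^6) = A^22 + 6*A^18 + 15*A^14 + 20*A^10 + 15*A^6 + 6*A^2 + A^-2
  A^8 * (10*d^5) = -10*A^18 - 50*A^14 - 100*A^10 - 100*A^6 - 50*A^2 - 10*A^-2
  A^6 * (42*d^4 + 3*d^6) = 3*A^18 + 60*A^14 + 213*A^10 + 312*A^6 + 213*A^2 + 60*A^-2 + 3*A^-6
  A^4 * (95*d^3 + 24*d^5 + d^7) = -A^18 - 31*A^14 - 236*A^10 - 560*A^6 - 560*A^2 - 236*A^-2 - 31*A^-6 - A^-10
  A^2 * (124*d^2 + 76*d^4 + 10*d^6) = 10*A^14 + 136*A^10 + 578*A^6 + 904*A^2 + 578*A^-2 + 136*A^-6 + 10*A^-10
  A^0 * (90*d + 126*d^3 + 35*d^5 + d^7) = -A^14 - 42*A^10 - 322*A^6 - 853*A^2 - 853*A^-2 - 322*A^-6 - 42*A^-10 - A^-14
  A^-2 * (28 + 116*d^2 + 61*d^4 + 5*d^6) = 5*A^10 + 91*A^6 + 435*A^2 + 726*A^-2 + 435*A^-6 + 91*A^-10 + 5*A^-14
  A^-4 * (50*d + 60*d^3 + 10*d^5) = -10*A^6 - 110*A^2 - 330*A^-2 - 330*A^-6 - 110*A^-10 - 10*A^-14
  A^-6 * (5 + 29*d^2 + 11*d^4) = 11*A^2 + 73*A^-2 + 129*A^-6 + 73*A^-10 + 11*A^-14
  A^-8 * (4*d + 6*d^3) = -6*A^-2 - 22*A^-6 - 22*A^-10 - 6*A^-14
  A^-10 * (d^2) = A^-6 + 2*A^-10 + A^-14
Summing the groups: <K> = A^22 - 2*A^18 + 3*A^14 - 4*A^10 + 4*A^6 - 4*A^2 + 3*A^-2 - A^-6 + A^-10
Normalise by the writhe: (-A^3)^(-w) = (-A^3)^(2) = A^6, so f(A) = A^6 * <K> = A^28 - 2*A^24 + 3*A^20 - 4*A^16 + 4*A^12 - 4*A^8 + 3*A^4 - 1 + A^-4.
Substitute A = t^(-1/4), i.e. A^e → t^(-e/4): V(t) = t - 1 + 3*t^-1 - 4*t^-2 + 4*t^-3 - 4*t^-4 + 3*t^-5 - 2*t^-6 + t^-7

Answer: t - 1 + 3*t^-1 - 4*t^-2 + 4*t^-3 - 4*t^-4 + 3*t^-5 - 2*t^-6 + t^-7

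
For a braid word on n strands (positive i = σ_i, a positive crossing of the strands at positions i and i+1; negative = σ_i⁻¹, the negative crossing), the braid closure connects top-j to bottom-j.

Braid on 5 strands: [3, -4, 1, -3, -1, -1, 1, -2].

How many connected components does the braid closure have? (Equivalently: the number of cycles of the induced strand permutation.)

Track the strand permutation on 5 strands, starting from identity.
  step 1: s3 swaps positions 3,4 -> [1 2 4 3 5]
  step 2: s4^-1 swaps positions 4,5 -> [1 2 4 5 3]
  step 3: s1 swaps positions 1,2 -> [2 1 4 5 3]
  step 4: s3^-1 swaps positions 3,4 -> [2 1 5 4 3]
  step 5: s1^-1 swaps positions 1,2 -> [1 2 5 4 3]
  step 6: s1^-1 swaps positions 1,2 -> [2 1 5 4 3]
  step 7: s1 swaps positions 1,2 -> [1 2 5 4 3]
  step 8: s2^-1 swaps positions 2,3 -> [1 5 2 4 3]
Final permutation (position -> original strand): [1 5 2 4 3]
Closure components = cycle count of this permutation = 3.

Answer: 3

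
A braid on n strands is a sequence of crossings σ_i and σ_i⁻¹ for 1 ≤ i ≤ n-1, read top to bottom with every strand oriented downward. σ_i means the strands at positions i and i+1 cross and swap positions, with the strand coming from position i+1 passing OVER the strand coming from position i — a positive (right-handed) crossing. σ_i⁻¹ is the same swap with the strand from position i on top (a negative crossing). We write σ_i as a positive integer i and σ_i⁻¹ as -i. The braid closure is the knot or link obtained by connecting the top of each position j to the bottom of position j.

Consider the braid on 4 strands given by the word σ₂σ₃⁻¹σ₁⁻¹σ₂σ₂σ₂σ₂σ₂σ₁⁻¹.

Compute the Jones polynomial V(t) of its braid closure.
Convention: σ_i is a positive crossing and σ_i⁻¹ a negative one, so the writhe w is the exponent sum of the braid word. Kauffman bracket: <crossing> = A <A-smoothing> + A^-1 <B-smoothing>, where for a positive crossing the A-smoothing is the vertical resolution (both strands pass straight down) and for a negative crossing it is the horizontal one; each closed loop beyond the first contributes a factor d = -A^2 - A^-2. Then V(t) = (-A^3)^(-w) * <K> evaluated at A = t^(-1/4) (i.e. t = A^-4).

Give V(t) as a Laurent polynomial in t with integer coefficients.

Braid: s2 s3^-1 s1^-1 s2 s2 s2 s2 s2 s1^-1 on 4 strands, 9 crossings.
Writhe w = (#positive) - (#negative) = 6 - 3 = 3.
Computing the Kauffman bracket via state sum. There are 2^9 = 512 states.
For each crossing: s=0 is the vertical smoothing, s=1 horizontal. Crossing k contributes A^(sign_k * (1 - 2*s_k)); loop factor d = -A^2 - A^-2.
Tabulate the states by total A-exponent and number of loops L (A-exp: L × count):
  A^9: L=3 ×1
  A^7: L=2 ×8, L=4 ×1
  A^5: L=1 ×17, L=3 ×19
  A^3: L=2 ×63, L=4 ×21
  A^1: L=3 ×111, L=5 ×15
  A^-1: L=4 ×120, L=6 ×6
  A^-3: L=5 ×83, L=7 ×1
  A^-5: L=6 ×36
  A^-7: L=7 ×9
  A^-9: L=8 ×1
Each group contributes A^e * Σ count * d^(L-1):
Powers of d = -A^2 - A^-2: d^2 = A^4 + 2 + A^-4; d^3 = -A^6 - 3*A^2 - 3*A^-2 - A^-6; d^4 = A^8 + 4*A^4 + 6 + 4*A^-4 + A^-8; d^5 = -A^10 - 5*A^6 - 10*A^2 - 10*A^-2 - 5*A^-6 - A^-10; d^6 = A^12 + 6*A^8 + 15*A^4 + 20 + 15*A^-4 + 6*A^-8 + A^-12; d^7 = -A^14 - 7*A^10 - 21*A^6 - 35*A^2 - 35*A^-2 - 21*A^-6 - 7*A^-10 - A^-14.
  A^9 * (d^2) = A^13 + 2*A^9 + A^5
  A^7 * (8*d + d^3) = -A^13 - 11*A^9 - 11*A^5 - A
  A^5 * (17 + 19*d^2) = 19*A^9 + 55*A^5 + 19*A
  A^3 * (63*d + 21*d^3) = -21*A^9 - 126*A^5 - 126*A - 21*A^-3
  A^1 * (111*d^2 + 15*d^4) = 15*A^9 + 171*A^5 + 312*A + 171*A^-3 + 15*A^-7
  A^-1 * (120*d^3 + 6*d^5) = -6*A^9 - 150*A^5 - 420*A - 420*A^-3 - 150*A^-7 - 6*A^-11
  A^-3 * (83*d^4 + d^6) = A^9 + 89*A^5 + 347*A + 518*A^-3 + 347*A^-7 + 89*A^-11 + A^-15
  A^-5 * (36*d^5) = -36*A^5 - 180*A - 360*A^-3 - 360*A^-7 - 180*A^-11 - 36*A^-15
  A^-7 * (9*d^6) = 9*A^5 + 54*A + 135*A^-3 + 180*A^-7 + 135*A^-11 + 54*A^-15 + 9*A^-19
  A^-9 * (d^7) = -A^5 - 7*A - 21*A^-3 - 35*A^-7 - 35*A^-11 - 21*A^-15 - 7*A^-19 - A^-23
Summing the groups: <K> = -A^9 + A^5 - 2*A + 2*A^-3 - 3*A^-7 + 3*A^-11 - 2*A^-15 + 2*A^-19 - A^-23
Normalise by the writhe: (-A^3)^(-w) = (-A^3)^(-3) = -A^-9, so f(A) = -A^-9 * <K> = 1 - A^-4 + 2*A^-8 - 2*A^-12 + 3*A^-16 - 3*A^-20 + 2*A^-24 - 2*A^-28 + A^-32.
Substitute A = t^(-1/4), i.e. A^e → t^(-e/4): V(t) = t^8 - 2*t^7 + 2*t^6 - 3*t^5 + 3*t^4 - 2*t^3 + 2*t^2 - t + 1

Answer: t^8 - 2*t^7 + 2*t^6 - 3*t^5 + 3*t^4 - 2*t^3 + 2*t^2 - t + 1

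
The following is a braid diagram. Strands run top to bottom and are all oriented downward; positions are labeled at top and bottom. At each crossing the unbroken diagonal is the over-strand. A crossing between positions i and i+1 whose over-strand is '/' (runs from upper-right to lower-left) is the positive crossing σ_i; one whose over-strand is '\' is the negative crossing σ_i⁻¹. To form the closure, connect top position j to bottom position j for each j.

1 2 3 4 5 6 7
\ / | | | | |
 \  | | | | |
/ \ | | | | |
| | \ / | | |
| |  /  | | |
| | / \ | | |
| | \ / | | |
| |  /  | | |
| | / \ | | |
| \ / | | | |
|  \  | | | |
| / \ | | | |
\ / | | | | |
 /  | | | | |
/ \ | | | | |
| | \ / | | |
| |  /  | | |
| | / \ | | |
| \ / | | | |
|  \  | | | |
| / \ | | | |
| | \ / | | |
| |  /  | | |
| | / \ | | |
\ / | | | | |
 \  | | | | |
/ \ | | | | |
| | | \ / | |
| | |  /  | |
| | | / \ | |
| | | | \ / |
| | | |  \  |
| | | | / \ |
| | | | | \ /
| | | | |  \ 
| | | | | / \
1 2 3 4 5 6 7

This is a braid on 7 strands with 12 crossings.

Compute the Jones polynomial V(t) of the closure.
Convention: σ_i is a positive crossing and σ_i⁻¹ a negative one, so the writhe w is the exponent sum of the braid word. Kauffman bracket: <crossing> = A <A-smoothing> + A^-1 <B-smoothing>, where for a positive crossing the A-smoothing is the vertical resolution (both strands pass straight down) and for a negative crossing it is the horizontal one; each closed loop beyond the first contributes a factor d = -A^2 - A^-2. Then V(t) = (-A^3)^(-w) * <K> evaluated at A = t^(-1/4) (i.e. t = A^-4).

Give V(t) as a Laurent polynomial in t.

Reading the diagram top to bottom ('/'-over between positions i,i+1 = s_i, '\'-over = s_i^-1): braid word = s1^-1 s3 s3 s2^-1 s1 s3 s2^-1 s3 s1^-1 s4 s5^-1 s6^-1.
The presented braid s1^-1 s3 s3 s2^-1 s1 s3 s2^-1 s3 s1^-1 s4 s5^-1 s6^-1 on 7 strands reduces by inverse Markov moves (closure unchanged at each step):
  Destabilize: the word has the form β·s6^-1 where s6^-1 occurs only as the final letter (β ∈ B_6); drop it and the last strand → 6 strands.
  Destabilize: the word has the form β·s5^-1 where s5^-1 occurs only as the final letter (β ∈ B_5); drop it and the last strand → 5 strands.
  Destabilize: the word has the form β·s4 where s4 occurs only as the final letter (β ∈ B_4); drop it and the last strand → 4 strands.
Reduced to β = s1^-1 s3 s3 s2^-1 s1 s3 s2^-1 s3 s1^-1 on 4 strands, 9 crossings.
Compute on β:
Braid: s1^-1 s3 s3 s2^-1 s1 s3 s2^-1 s3 s1^-1 on 4 strands, 9 crossings.
Writhe w = (#positive) - (#negative) = 5 - 4 = 1.
State-sum expansion of <K>. There are 2^9 = 512 states.
Each crossing splits two ways (0=vertical, 1=horizontal). The state's weight is A^(#A-smoothings - #B-smoothings) * d^(loops - 1).
Tabulate the states by total A-exponent and number of loops L (A-exp: L × count):
  A^9: L=4 ×1
  A^7: L=3 ×9
  A^5: L=2 ×29, L=4 ×7
  A^3: L=1 ×30, L=3 ×52, L=5 ×2
  A^1: L=2 ×83, L=4 ×43
  A^-1: L=1 ×11, L=3 ×93, L=5 ×22
  A^-3: L=2 ×19, L=4 ×58, L=6 ×7
  A^-5: L=3 ×15, L=5 ×20, L=7 ×1
  A^-7: L=4 ×6, L=6 ×3
  A^-9: L=5 ×1
Each group contributes A^e * Σ count * d^(L-1):
Powers of d = -A^2 - A^-2: d^2 = A^4 + 2 + A^-4; d^3 = -A^6 - 3*A^2 - 3*A^-2 - A^-6; d^4 = A^8 + 4*A^4 + 6 + 4*A^-4 + A^-8; d^5 = -A^10 - 5*A^6 - 10*A^2 - 10*A^-2 - 5*A^-6 - A^-10; d^6 = A^12 + 6*A^8 + 15*A^4 + 20 + 15*A^-4 + 6*A^-8 + A^-12.
  A^9 * (d^3) = -A^15 - 3*A^11 - 3*A^7 - A^3
  A^7 * (9*d^2) = 9*A^11 + 18*A^7 + 9*A^3
  A^5 * (29*d + 7*d^3) = -7*A^11 - 50*A^7 - 50*A^3 - 7*A^-1
  A^3 * (30 + 52*d^2 + 2*d^4) = 2*A^11 + 60*A^7 + 146*A^3 + 60*A^-1 + 2*A^-5
  A^1 * (83*d + 43*d^3) = -43*A^7 - 212*A^3 - 212*A^-1 - 43*A^-5
  A^-1 * (11 + 93*d^2 + 22*d^4) = 22*A^7 + 181*A^3 + 329*A^-1 + 181*A^-5 + 22*A^-9
  A^-3 * (19*d + 58*d^3 + 7*d^5) = -7*A^7 - 93*A^3 - 263*A^-1 - 263*A^-5 - 93*A^-9 - 7*A^-13
  A^-5 * (15*d^2 + 20*d^4 + d^6) = A^7 + 26*A^3 + 110*A^-1 + 170*A^-5 + 110*A^-9 + 26*A^-13 + A^-17
  A^-7 * (6*d^3 + 3*d^5) = -3*A^3 - 21*A^-1 - 48*A^-5 - 48*A^-9 - 21*A^-13 - 3*A^-17
  A^-9 * (d^4) = A^-1 + 4*A^-5 + 6*A^-9 + 4*A^-13 + A^-17
Summing the groups: <K> = -A^15 + A^11 - 2*A^7 + 3*A^3 - 3*A^-1 + 3*A^-5 - 3*A^-9 + 2*A^-13 - A^-17
Normalise by the writhe: (-A^3)^(-w) = (-A^3)^(-1) = -A^-3, so f(A) = -A^-3 * <K> = A^12 - A^8 + 2*A^4 - 3 + 3*A^-4 - 3*A^-8 + 3*A^-12 - 2*A^-16 + A^-20.
Substitute A = t^(-1/4), i.e. A^e → t^(-e/4): V(t) = t^5 - 2*t^4 + 3*t^3 - 3*t^2 + 3*t - 3 + 2*t^-1 - t^-2 + t^-3

Answer: t^5 - 2*t^4 + 3*t^3 - 3*t^2 + 3*t - 3 + 2*t^-1 - t^-2 + t^-3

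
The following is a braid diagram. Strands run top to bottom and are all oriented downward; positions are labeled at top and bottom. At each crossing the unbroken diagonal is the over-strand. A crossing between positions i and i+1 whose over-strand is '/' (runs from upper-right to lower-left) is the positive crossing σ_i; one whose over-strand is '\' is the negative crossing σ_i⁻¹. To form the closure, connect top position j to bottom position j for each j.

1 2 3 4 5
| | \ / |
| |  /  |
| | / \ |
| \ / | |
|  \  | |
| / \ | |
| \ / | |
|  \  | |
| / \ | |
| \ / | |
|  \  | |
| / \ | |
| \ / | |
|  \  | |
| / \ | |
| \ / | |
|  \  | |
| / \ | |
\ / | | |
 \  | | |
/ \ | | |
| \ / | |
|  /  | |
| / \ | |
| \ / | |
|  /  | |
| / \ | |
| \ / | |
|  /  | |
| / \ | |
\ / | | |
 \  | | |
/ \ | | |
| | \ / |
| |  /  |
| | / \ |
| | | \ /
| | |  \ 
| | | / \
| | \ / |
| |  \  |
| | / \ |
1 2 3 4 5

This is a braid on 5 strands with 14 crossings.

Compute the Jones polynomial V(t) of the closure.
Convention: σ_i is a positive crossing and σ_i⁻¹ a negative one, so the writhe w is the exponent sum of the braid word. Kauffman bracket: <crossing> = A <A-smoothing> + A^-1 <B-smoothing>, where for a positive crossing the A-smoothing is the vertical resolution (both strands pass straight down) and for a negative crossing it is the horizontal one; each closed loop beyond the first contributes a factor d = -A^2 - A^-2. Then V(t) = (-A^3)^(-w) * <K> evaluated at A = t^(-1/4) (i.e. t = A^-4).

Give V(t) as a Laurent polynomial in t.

-1 + 2*t^-1 - 2*t^-2 + 4*t^-3 - 3*t^-4 + 3*t^-5 - 2*t^-6 + t^-7 - t^-8

Derivation:
Reading the diagram top to bottom ('/'-over between positions i,i+1 = s_i, '\'-over = s_i^-1): braid word = s3 s2^-1 s2^-1 s2^-1 s2^-1 s2^-1 s1^-1 s2 s2 s2 s1^-1 s3 s4^-1 s3^-1.
The presented braid s3 s2^-1 s2^-1 s2^-1 s2^-1 s2^-1 s1^-1 s2 s2 s2 s1^-1 s3 s4^-1 s3^-1 on 5 strands reduces by inverse Markov moves (closure unchanged at each step):
  Deconjugate: the word is γ·β·γ⁻¹ with γ = s3 (prefix) and γ⁻¹ = s3^-1 (suffix); strip both.
  Destabilize: the word has the form β·s4^-1 where s4^-1 occurs only as the final letter (β ∈ B_4); drop it and the last strand → 4 strands.
  Destabilize: the word has the form β·s3 where s3 occurs only as the final letter (β ∈ B_3); drop it and the last strand → 3 strands.
Reduced to β = s2^-1 s2^-1 s2^-1 s2^-1 s2^-1 s1^-1 s2 s2 s2 s1^-1 on 3 strands, 10 crossings.
Compute on β:
Braid: s2^-1 s2^-1 s2^-1 s2^-1 s2^-1 s1^-1 s2 s2 s2 s1^-1 on 3 strands, 10 crossings.
Writhe w = (#positive) - (#negative) = 3 - 7 = -4.
Enumerate smoothing states for the bracket polynomial. There are 2^10 = 1024 states.
For each crossing: s=0 is the vertical smoothing, s=1 horizontal. Crossing k contributes A^(sign_k * (1 - 2*s_k)); loop factor d = -A^2 - A^-2.
Tabulate the states by total A-exponent and number of loops L (A-exp: L × count):
  A^10: L=6 ×1
  A^8: L=5 ×10
  A^6: L=4 ×35, L=6 ×10
  A^4: L=3 ×60, L=5 ×50, L=7 ×10
  A^2: L=2 ×55, L=4 ×100, L=6 ×50, L=8 ×5
  A^0: L=1 ×25, L=3 ×101, L=5 ×100, L=7 ×25, L=9 ×1
  A^-2: L=2 ×55, L=4 ×100, L=6 ×50, L=8 ×5
  A^-4: L=1 ×6, L=3 ×54, L=5 ×50, L=7 ×10
  A^-6: L=2 ×9, L=4 ×26, L=6 ×10
  A^-8: L=3 ×5, L=5 ×5
  A^-10: L=4 ×1
Each group contributes A^e * Σ count * d^(L-1):
Powers of d = -A^2 - A^-2: d^2 = A^4 + 2 + A^-4; d^3 = -A^6 - 3*A^2 - 3*A^-2 - A^-6; d^4 = A^8 + 4*A^4 + 6 + 4*A^-4 + A^-8; d^5 = -A^10 - 5*A^6 - 10*A^2 - 10*A^-2 - 5*A^-6 - A^-10; d^6 = A^12 + 6*A^8 + 15*A^4 + 20 + 15*A^-4 + 6*A^-8 + A^-12; d^7 = -A^14 - 7*A^10 - 21*A^6 - 35*A^2 - 35*A^-2 - 21*A^-6 - 7*A^-10 - A^-14; d^8 = A^16 + 8*A^12 + 28*A^8 + 56*A^4 + 70 + 56*A^-4 + 28*A^-8 + 8*A^-12 + A^-16.
  A^10 * (d^5) = -A^20 - 5*A^16 - 10*A^12 - 10*A^8 - 5*A^4 - 1
  A^8 * (10*d^4) = 10*A^16 + 40*A^12 + 60*A^8 + 40*A^4 + 10
  A^6 * (35*d^3 + 10*d^5) = -10*A^16 - 85*A^12 - 205*A^8 - 205*A^4 - 85 - 10*A^-4
  A^4 * (60*d^2 + 50*d^4 + 10*d^6) = 10*A^16 + 110*A^12 + 410*A^8 + 620*A^4 + 410 + 110*A^-4 + 10*A^-8
  A^2 * (55*d + 100*d^3 + 50*d^5 + 5*d^7) = -5*A^16 - 85*A^12 - 455*A^8 - 1030*A^4 - 1030 - 455*A^-4 - 85*A^-8 - 5*A^-12
  A^0 * (25 + 101*d^2 + 100*d^4 + 25*d^6 + d^8) = A^16 + 33*A^12 + 278*A^8 + 932*A^4 + 1397 + 932*A^-4 + 278*A^-8 + 33*A^-12 + A^-16
  A^-2 * (55*d + 100*d^3 + 50*d^5 + 5*d^7) = -5*A^12 - 85*A^8 - 455*A^4 - 1030 - 1030*A^-4 - 455*A^-8 - 85*A^-12 - 5*A^-16
  A^-4 * (6 + 54*d^2 + 50*d^4 + 10*d^6) = 10*A^8 + 110*A^4 + 404 + 614*A^-4 + 404*A^-8 + 110*A^-12 + 10*A^-16
  A^-6 * (9*d + 26*d^3 + 10*d^5) = -10*A^4 - 76 - 187*A^-4 - 187*A^-8 - 76*A^-12 - 10*A^-16
  A^-8 * (5*d^2 + 5*d^4) = 5 + 25*A^-4 + 40*A^-8 + 25*A^-12 + 5*A^-16
  A^-10 * (d^3) = -A^-4 - 3*A^-8 - 3*A^-12 - A^-16
Summing the groups: <K> = -A^20 + A^16 - 2*A^12 + 3*A^8 - 3*A^4 + 4 - 2*A^-4 + 2*A^-8 - A^-12
Normalise by the writhe: (-A^3)^(-w) = (-A^3)^(4) = A^12, so f(A) = A^12 * <K> = -A^32 + A^28 - 2*A^24 + 3*A^20 - 3*A^16 + 4*A^12 - 2*A^8 + 2*A^4 - 1.
Substitute A = t^(-1/4), i.e. A^e → t^(-e/4): V(t) = -1 + 2*t^-1 - 2*t^-2 + 4*t^-3 - 3*t^-4 + 3*t^-5 - 2*t^-6 + t^-7 - t^-8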